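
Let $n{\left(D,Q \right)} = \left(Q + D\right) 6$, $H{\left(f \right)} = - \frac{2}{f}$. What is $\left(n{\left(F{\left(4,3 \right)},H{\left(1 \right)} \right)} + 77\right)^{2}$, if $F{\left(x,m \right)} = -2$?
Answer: $2809$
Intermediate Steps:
$n{\left(D,Q \right)} = 6 D + 6 Q$ ($n{\left(D,Q \right)} = \left(D + Q\right) 6 = 6 D + 6 Q$)
$\left(n{\left(F{\left(4,3 \right)},H{\left(1 \right)} \right)} + 77\right)^{2} = \left(\left(6 \left(-2\right) + 6 \left(- \frac{2}{1}\right)\right) + 77\right)^{2} = \left(\left(-12 + 6 \left(\left(-2\right) 1\right)\right) + 77\right)^{2} = \left(\left(-12 + 6 \left(-2\right)\right) + 77\right)^{2} = \left(\left(-12 - 12\right) + 77\right)^{2} = \left(-24 + 77\right)^{2} = 53^{2} = 2809$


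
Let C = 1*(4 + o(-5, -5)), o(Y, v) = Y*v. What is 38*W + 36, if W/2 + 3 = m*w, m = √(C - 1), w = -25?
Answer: -192 - 3800*√7 ≈ -10246.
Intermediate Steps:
C = 29 (C = 1*(4 - 5*(-5)) = 1*(4 + 25) = 1*29 = 29)
m = 2*√7 (m = √(29 - 1) = √28 = 2*√7 ≈ 5.2915)
W = -6 - 100*√7 (W = -6 + 2*((2*√7)*(-25)) = -6 + 2*(-50*√7) = -6 - 100*√7 ≈ -270.58)
38*W + 36 = 38*(-6 - 100*√7) + 36 = (-228 - 3800*√7) + 36 = -192 - 3800*√7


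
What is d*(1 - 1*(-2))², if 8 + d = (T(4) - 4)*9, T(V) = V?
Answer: -72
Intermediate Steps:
d = -8 (d = -8 + (4 - 4)*9 = -8 + 0*9 = -8 + 0 = -8)
d*(1 - 1*(-2))² = -8*(1 - 1*(-2))² = -8*(1 + 2)² = -8*3² = -8*9 = -72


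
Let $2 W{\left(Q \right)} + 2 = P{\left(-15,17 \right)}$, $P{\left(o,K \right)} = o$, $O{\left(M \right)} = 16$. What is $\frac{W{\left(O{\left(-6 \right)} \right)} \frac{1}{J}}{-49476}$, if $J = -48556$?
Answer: $- \frac{17}{4804713312} \approx -3.5382 \cdot 10^{-9}$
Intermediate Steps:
$W{\left(Q \right)} = - \frac{17}{2}$ ($W{\left(Q \right)} = -1 + \frac{1}{2} \left(-15\right) = -1 - \frac{15}{2} = - \frac{17}{2}$)
$\frac{W{\left(O{\left(-6 \right)} \right)} \frac{1}{J}}{-49476} = \frac{\left(- \frac{17}{2}\right) \frac{1}{-48556}}{-49476} = \left(- \frac{17}{2}\right) \left(- \frac{1}{48556}\right) \left(- \frac{1}{49476}\right) = \frac{17}{97112} \left(- \frac{1}{49476}\right) = - \frac{17}{4804713312}$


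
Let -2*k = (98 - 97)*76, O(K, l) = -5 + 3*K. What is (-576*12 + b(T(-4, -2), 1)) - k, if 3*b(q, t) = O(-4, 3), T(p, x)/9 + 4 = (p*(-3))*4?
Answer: -20639/3 ≈ -6879.7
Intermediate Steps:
T(p, x) = -36 - 108*p (T(p, x) = -36 + 9*((p*(-3))*4) = -36 + 9*(-3*p*4) = -36 + 9*(-12*p) = -36 - 108*p)
b(q, t) = -17/3 (b(q, t) = (-5 + 3*(-4))/3 = (-5 - 12)/3 = (1/3)*(-17) = -17/3)
k = -38 (k = -(98 - 97)*76/2 = -76/2 = -1/2*76 = -38)
(-576*12 + b(T(-4, -2), 1)) - k = (-576*12 - 17/3) - 1*(-38) = (-64*108 - 17/3) + 38 = (-6912 - 17/3) + 38 = -20753/3 + 38 = -20639/3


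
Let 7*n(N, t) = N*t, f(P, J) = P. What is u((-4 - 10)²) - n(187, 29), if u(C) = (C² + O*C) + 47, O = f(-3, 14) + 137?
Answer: 447666/7 ≈ 63952.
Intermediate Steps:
n(N, t) = N*t/7 (n(N, t) = (N*t)/7 = N*t/7)
O = 134 (O = -3 + 137 = 134)
u(C) = 47 + C² + 134*C (u(C) = (C² + 134*C) + 47 = 47 + C² + 134*C)
u((-4 - 10)²) - n(187, 29) = (47 + ((-4 - 10)²)² + 134*(-4 - 10)²) - 187*29/7 = (47 + ((-14)²)² + 134*(-14)²) - 1*5423/7 = (47 + 196² + 134*196) - 5423/7 = (47 + 38416 + 26264) - 5423/7 = 64727 - 5423/7 = 447666/7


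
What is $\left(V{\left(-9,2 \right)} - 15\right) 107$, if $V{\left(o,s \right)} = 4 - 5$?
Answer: $-1712$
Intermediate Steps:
$V{\left(o,s \right)} = -1$
$\left(V{\left(-9,2 \right)} - 15\right) 107 = \left(-1 - 15\right) 107 = \left(-16\right) 107 = -1712$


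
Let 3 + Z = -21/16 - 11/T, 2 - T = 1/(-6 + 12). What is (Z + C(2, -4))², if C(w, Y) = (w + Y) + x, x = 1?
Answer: 32761/256 ≈ 127.97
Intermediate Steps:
C(w, Y) = 1 + Y + w (C(w, Y) = (w + Y) + 1 = (Y + w) + 1 = 1 + Y + w)
T = 11/6 (T = 2 - 1/(-6 + 12) = 2 - 1/6 = 2 - 1*⅙ = 2 - ⅙ = 11/6 ≈ 1.8333)
Z = -165/16 (Z = -3 + (-21/16 - 11/11/6) = -3 + (-21*1/16 - 11*6/11) = -3 + (-21/16 - 6) = -3 - 117/16 = -165/16 ≈ -10.313)
(Z + C(2, -4))² = (-165/16 + (1 - 4 + 2))² = (-165/16 - 1)² = (-181/16)² = 32761/256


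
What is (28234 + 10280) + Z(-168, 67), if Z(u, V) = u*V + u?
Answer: 27090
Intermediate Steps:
Z(u, V) = u + V*u (Z(u, V) = V*u + u = u + V*u)
(28234 + 10280) + Z(-168, 67) = (28234 + 10280) - 168*(1 + 67) = 38514 - 168*68 = 38514 - 11424 = 27090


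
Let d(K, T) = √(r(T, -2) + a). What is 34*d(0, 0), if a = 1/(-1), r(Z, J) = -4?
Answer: 34*I*√5 ≈ 76.026*I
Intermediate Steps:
a = -1
d(K, T) = I*√5 (d(K, T) = √(-4 - 1) = √(-5) = I*√5)
34*d(0, 0) = 34*(I*√5) = 34*I*√5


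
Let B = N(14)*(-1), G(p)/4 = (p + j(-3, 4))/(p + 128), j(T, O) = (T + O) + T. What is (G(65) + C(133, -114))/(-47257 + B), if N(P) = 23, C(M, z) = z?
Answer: 725/304168 ≈ 0.0023836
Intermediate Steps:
j(T, O) = O + 2*T (j(T, O) = (O + T) + T = O + 2*T)
G(p) = 4*(-2 + p)/(128 + p) (G(p) = 4*((p + (4 + 2*(-3)))/(p + 128)) = 4*((p + (4 - 6))/(128 + p)) = 4*((p - 2)/(128 + p)) = 4*((-2 + p)/(128 + p)) = 4*(-2 + p)/(128 + p))
B = -23 (B = 23*(-1) = -23)
(G(65) + C(133, -114))/(-47257 + B) = (4*(-2 + 65)/(128 + 65) - 114)/(-47257 - 23) = (4*63/193 - 114)/(-47280) = (4*(1/193)*63 - 114)*(-1/47280) = (252/193 - 114)*(-1/47280) = -21750/193*(-1/47280) = 725/304168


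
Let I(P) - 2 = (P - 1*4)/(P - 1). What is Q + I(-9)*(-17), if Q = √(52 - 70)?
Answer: -561/10 + 3*I*√2 ≈ -56.1 + 4.2426*I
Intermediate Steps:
Q = 3*I*√2 (Q = √(-18) = 3*I*√2 ≈ 4.2426*I)
I(P) = 2 + (-4 + P)/(-1 + P) (I(P) = 2 + (P - 1*4)/(P - 1) = 2 + (P - 4)/(-1 + P) = 2 + (-4 + P)/(-1 + P))
Q + I(-9)*(-17) = 3*I*√2 + (3*(-2 - 9)/(-1 - 9))*(-17) = 3*I*√2 + (3*(-11)/(-10))*(-17) = 3*I*√2 + (3*(-⅒)*(-11))*(-17) = 3*I*√2 + (33/10)*(-17) = 3*I*√2 - 561/10 = -561/10 + 3*I*√2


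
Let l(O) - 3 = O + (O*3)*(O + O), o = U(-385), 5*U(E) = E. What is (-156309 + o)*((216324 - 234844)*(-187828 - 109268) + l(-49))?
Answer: -860472097340080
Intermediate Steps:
U(E) = E/5
o = -77 (o = (⅕)*(-385) = -77)
l(O) = 3 + O + 6*O² (l(O) = 3 + (O + (O*3)*(O + O)) = 3 + (O + (3*O)*(2*O)) = 3 + (O + 6*O²) = 3 + O + 6*O²)
(-156309 + o)*((216324 - 234844)*(-187828 - 109268) + l(-49)) = (-156309 - 77)*((216324 - 234844)*(-187828 - 109268) + (3 - 49 + 6*(-49)²)) = -156386*(-18520*(-297096) + (3 - 49 + 6*2401)) = -156386*(5502217920 + (3 - 49 + 14406)) = -156386*(5502217920 + 14360) = -156386*5502232280 = -860472097340080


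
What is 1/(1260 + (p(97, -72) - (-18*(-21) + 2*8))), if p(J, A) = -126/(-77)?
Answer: 11/9544 ≈ 0.0011526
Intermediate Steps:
p(J, A) = 18/11 (p(J, A) = -126*(-1/77) = 18/11)
1/(1260 + (p(97, -72) - (-18*(-21) + 2*8))) = 1/(1260 + (18/11 - (-18*(-21) + 2*8))) = 1/(1260 + (18/11 - (378 + 16))) = 1/(1260 + (18/11 - 1*394)) = 1/(1260 + (18/11 - 394)) = 1/(1260 - 4316/11) = 1/(9544/11) = 11/9544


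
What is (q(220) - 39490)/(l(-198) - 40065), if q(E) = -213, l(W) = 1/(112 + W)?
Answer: 3414458/3445591 ≈ 0.99096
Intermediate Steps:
(q(220) - 39490)/(l(-198) - 40065) = (-213 - 39490)/(1/(112 - 198) - 40065) = -39703/(1/(-86) - 40065) = -39703/(-1/86 - 40065) = -39703/(-3445591/86) = -39703*(-86/3445591) = 3414458/3445591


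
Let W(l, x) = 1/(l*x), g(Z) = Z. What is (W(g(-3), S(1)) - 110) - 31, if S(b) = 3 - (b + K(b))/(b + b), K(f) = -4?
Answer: -3809/27 ≈ -141.07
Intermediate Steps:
S(b) = 3 - (-4 + b)/(2*b) (S(b) = 3 - (b - 4)/(b + b) = 3 - (-4 + b)/(2*b))
W(l, x) = 1/(l*x)
(W(g(-3), S(1)) - 110) - 31 = (1/((-3)*(5/2 + 2/1)) - 110) - 31 = (-1/(3*(5/2 + 2*1)) - 110) - 31 = (-1/(3*(5/2 + 2)) - 110) - 31 = (-1/(3*9/2) - 110) - 31 = (-⅓*2/9 - 110) - 31 = (-2/27 - 110) - 31 = -2972/27 - 31 = -3809/27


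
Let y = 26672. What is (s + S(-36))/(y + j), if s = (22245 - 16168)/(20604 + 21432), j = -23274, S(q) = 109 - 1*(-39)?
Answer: 6227405/142838328 ≈ 0.043598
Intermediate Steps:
S(q) = 148 (S(q) = 109 + 39 = 148)
s = 6077/42036 ≈ 0.14457
(s + S(-36))/(y + j) = (6077/42036 + 148)/(26672 - 23274) = (6227405/42036)/3398 = (6227405/42036)*(1/3398) = 6227405/142838328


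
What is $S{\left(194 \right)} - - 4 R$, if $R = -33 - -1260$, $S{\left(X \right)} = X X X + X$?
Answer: $7306486$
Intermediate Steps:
$S{\left(X \right)} = X + X^{3}$ ($S{\left(X \right)} = X^{2} X + X = X^{3} + X = X + X^{3}$)
$R = 1227$ ($R = -33 + 1260 = 1227$)
$S{\left(194 \right)} - - 4 R = \left(194 + 194^{3}\right) - \left(-4\right) 1227 = \left(194 + 7301384\right) - -4908 = 7301578 + 4908 = 7306486$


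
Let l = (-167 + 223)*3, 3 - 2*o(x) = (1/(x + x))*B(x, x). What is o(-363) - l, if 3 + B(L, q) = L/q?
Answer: -60440/363 ≈ -166.50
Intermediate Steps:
B(L, q) = -3 + L/q
o(x) = 3/2 + 1/(2*x) (o(x) = 3/2 - 1/(x + x)*(-3 + x/x)/2 = 3/2 - 1/(2*x)*(-3 + 1)/2 = 3/2 - (1/(2*x))*1*(-2)/2 = 3/2 - 1/(2*x)*(-2)/2 = 3/2 - (-1)/(2*x) = 3/2 + 1/(2*x))
l = 168 (l = 56*3 = 168)
o(-363) - l = (½)*(1 + 3*(-363))/(-363) - 1*168 = (½)*(-1/363)*(1 - 1089) - 168 = (½)*(-1/363)*(-1088) - 168 = 544/363 - 168 = -60440/363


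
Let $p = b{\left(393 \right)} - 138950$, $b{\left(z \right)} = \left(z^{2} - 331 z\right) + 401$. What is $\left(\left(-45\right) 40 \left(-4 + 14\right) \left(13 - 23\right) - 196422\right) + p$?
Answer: $-130605$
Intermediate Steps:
$b{\left(z \right)} = 401 + z^{2} - 331 z$
$p = -114183$ ($p = \left(401 + 393^{2} - 130083\right) - 138950 = \left(401 + 154449 - 130083\right) - 138950 = 24767 - 138950 = -114183$)
$\left(\left(-45\right) 40 \left(-4 + 14\right) \left(13 - 23\right) - 196422\right) + p = \left(\left(-45\right) 40 \left(-4 + 14\right) \left(13 - 23\right) - 196422\right) - 114183 = \left(- 1800 \cdot 10 \left(-10\right) - 196422\right) - 114183 = \left(\left(-1800\right) \left(-100\right) - 196422\right) - 114183 = \left(180000 - 196422\right) - 114183 = -16422 - 114183 = -130605$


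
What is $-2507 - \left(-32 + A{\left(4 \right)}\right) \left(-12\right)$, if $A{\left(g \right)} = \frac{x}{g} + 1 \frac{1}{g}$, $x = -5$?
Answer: $-2903$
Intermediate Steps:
$A{\left(g \right)} = - \frac{4}{g}$ ($A{\left(g \right)} = - \frac{5}{g} + 1 \frac{1}{g} = - \frac{5}{g} + \frac{1}{g} = - \frac{4}{g}$)
$-2507 - \left(-32 + A{\left(4 \right)}\right) \left(-12\right) = -2507 - \left(-32 - \frac{4}{4}\right) \left(-12\right) = -2507 - \left(-32 - 1\right) \left(-12\right) = -2507 - \left(-33\right) \left(-12\right) = -2507 - 396 = -2903$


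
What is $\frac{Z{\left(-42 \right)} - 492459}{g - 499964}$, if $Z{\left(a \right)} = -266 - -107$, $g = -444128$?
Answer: $\frac{6657}{12758} \approx 0.52179$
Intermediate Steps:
$Z{\left(a \right)} = -159$ ($Z{\left(a \right)} = -266 + 107 = -159$)
$\frac{Z{\left(-42 \right)} - 492459}{g - 499964} = \frac{-159 - 492459}{-444128 - 499964} = - \frac{492618}{-944092} = \left(-492618\right) \left(- \frac{1}{944092}\right) = \frac{6657}{12758}$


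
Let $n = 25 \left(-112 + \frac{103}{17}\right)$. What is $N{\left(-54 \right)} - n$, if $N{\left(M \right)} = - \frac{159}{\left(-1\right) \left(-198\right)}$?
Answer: $\frac{2970749}{1122} \approx 2647.7$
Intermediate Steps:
$N{\left(M \right)} = - \frac{53}{66}$ ($N{\left(M \right)} = - \frac{159}{198} = \left(-159\right) \frac{1}{198} = - \frac{53}{66}$)
$n = - \frac{45025}{17}$ ($n = 25 \left(-112 + 103 \cdot \frac{1}{17}\right) = 25 \left(-112 + \frac{103}{17}\right) = 25 \left(- \frac{1801}{17}\right) = - \frac{45025}{17} \approx -2648.5$)
$N{\left(-54 \right)} - n = - \frac{53}{66} - - \frac{45025}{17} = - \frac{53}{66} + \frac{45025}{17} = \frac{2970749}{1122}$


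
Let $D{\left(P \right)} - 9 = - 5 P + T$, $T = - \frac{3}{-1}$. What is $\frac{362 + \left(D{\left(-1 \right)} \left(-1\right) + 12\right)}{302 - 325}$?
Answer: $- \frac{357}{23} \approx -15.522$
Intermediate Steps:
$T = 3$ ($T = \left(-3\right) \left(-1\right) = 3$)
$D{\left(P \right)} = 12 - 5 P$ ($D{\left(P \right)} = 9 - \left(-3 + 5 P\right) = 12 - 5 P$)
$\frac{362 + \left(D{\left(-1 \right)} \left(-1\right) + 12\right)}{302 - 325} = \frac{362 + \left(\left(12 - -5\right) \left(-1\right) + 12\right)}{302 - 325} = \frac{362 + \left(\left(12 + 5\right) \left(-1\right) + 12\right)}{-23} = \left(362 + \left(17 \left(-1\right) + 12\right)\right) \left(- \frac{1}{23}\right) = \left(362 + \left(-17 + 12\right)\right) \left(- \frac{1}{23}\right) = \left(362 - 5\right) \left(- \frac{1}{23}\right) = 357 \left(- \frac{1}{23}\right) = - \frac{357}{23}$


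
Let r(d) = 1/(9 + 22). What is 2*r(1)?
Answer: 2/31 ≈ 0.064516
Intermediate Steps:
r(d) = 1/31
2*r(1) = 2*(1/31) = 2/31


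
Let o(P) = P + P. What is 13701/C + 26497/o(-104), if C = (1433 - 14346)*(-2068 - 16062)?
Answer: -3101640548561/24347719760 ≈ -127.39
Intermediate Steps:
o(P) = 2*P
C = 234112690 (C = -12913*(-18130) = 234112690)
13701/C + 26497/o(-104) = 13701/234112690 + 26497/((2*(-104))) = 13701*(1/234112690) + 26497/(-208) = 13701/234112690 + 26497*(-1/208) = 13701/234112690 - 26497/208 = -3101640548561/24347719760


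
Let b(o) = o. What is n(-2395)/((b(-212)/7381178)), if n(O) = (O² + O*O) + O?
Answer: -42329782576795/106 ≈ -3.9934e+11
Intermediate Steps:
n(O) = O + 2*O² (n(O) = (O² + O²) + O = 2*O² + O = O + 2*O²)
n(-2395)/((b(-212)/7381178)) = (-2395*(1 + 2*(-2395)))/((-212/7381178)) = (-2395*(1 - 4790))/((-212*1/7381178)) = (-2395*(-4789))/(-106/3690589) = 11469655*(-3690589/106) = -42329782576795/106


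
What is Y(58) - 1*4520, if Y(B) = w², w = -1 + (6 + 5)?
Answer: -4420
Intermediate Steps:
w = 10 (w = -1 + 11 = 10)
Y(B) = 100 (Y(B) = 10² = 100)
Y(58) - 1*4520 = 100 - 1*4520 = 100 - 4520 = -4420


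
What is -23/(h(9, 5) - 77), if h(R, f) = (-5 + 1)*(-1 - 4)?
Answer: 23/57 ≈ 0.40351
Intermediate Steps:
h(R, f) = 20 (h(R, f) = -4*(-5) = 20)
-23/(h(9, 5) - 77) = -23/(20 - 77) = -23/(-57) = -1/57*(-23) = 23/57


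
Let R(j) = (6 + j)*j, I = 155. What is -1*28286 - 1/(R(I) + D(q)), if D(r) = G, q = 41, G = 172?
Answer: -710742323/25127 ≈ -28286.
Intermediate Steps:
R(j) = j*(6 + j)
D(r) = 172
-1*28286 - 1/(R(I) + D(q)) = -1*28286 - 1/(155*(6 + 155) + 172) = -28286 - 1/(155*161 + 172) = -28286 - 1/(24955 + 172) = -28286 - 1/25127 = -710742323/25127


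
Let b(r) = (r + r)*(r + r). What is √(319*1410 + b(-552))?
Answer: √1668606 ≈ 1291.7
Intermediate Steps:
b(r) = 4*r² (b(r) = (2*r)*(2*r) = 4*r²)
√(319*1410 + b(-552)) = √(319*1410 + 4*(-552)²) = √(449790 + 4*304704) = √(449790 + 1218816) = √1668606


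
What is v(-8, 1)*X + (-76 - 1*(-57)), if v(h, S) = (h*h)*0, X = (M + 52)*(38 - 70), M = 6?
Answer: -19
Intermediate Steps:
X = -1856 (X = (6 + 52)*(38 - 70) = 58*(-32) = -1856)
v(h, S) = 0 (v(h, S) = h²*0 = 0)
v(-8, 1)*X + (-76 - 1*(-57)) = 0*(-1856) + (-76 - 1*(-57)) = 0 + (-76 + 57) = 0 - 19 = -19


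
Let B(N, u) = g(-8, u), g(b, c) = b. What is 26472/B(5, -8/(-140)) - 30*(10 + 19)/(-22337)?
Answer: -73912263/22337 ≈ -3309.0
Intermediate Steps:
B(N, u) = -8
26472/B(5, -8/(-140)) - 30*(10 + 19)/(-22337) = 26472/(-8) - 30*(10 + 19)/(-22337) = 26472*(-⅛) - 30*29*(-1/22337) = -3309 - 870*(-1/22337) = -3309 + 870/22337 = -73912263/22337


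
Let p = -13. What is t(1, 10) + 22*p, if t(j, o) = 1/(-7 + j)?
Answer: -1717/6 ≈ -286.17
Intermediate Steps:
t(1, 10) + 22*p = 1/(-7 + 1) + 22*(-13) = 1/(-6) - 286 = -⅙ - 286 = -1717/6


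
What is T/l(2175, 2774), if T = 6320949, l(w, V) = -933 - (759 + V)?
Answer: -6320949/4466 ≈ -1415.3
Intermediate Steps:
l(w, V) = -1692 - V (l(w, V) = -933 + (-759 - V) = -1692 - V)
T/l(2175, 2774) = 6320949/(-1692 - 1*2774) = 6320949/(-1692 - 2774) = 6320949/(-4466) = 6320949*(-1/4466) = -6320949/4466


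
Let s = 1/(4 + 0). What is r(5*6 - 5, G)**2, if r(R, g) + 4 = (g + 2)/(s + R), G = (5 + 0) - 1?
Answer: 144400/10201 ≈ 14.155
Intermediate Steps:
G = 4 (G = 5 - 1 = 4)
s = 1/4 ≈ 0.25000
r(R, g) = -4 + (2 + g)/(1/4 + R) (r(R, g) = -4 + (g + 2)/(1/4 + R) = -4 + (2 + g)/(1/4 + R))
r(5*6 - 5, G)**2 = (4*(1 + 4 - 4*(5*6 - 5))/(1 + 4*(5*6 - 5)))**2 = (4*(1 + 4 - 4*(30 - 5))/(1 + 4*(30 - 5)))**2 = (4*(1 + 4 - 4*25)/(1 + 4*25))**2 = (4*(1 + 4 - 100)/(1 + 100))**2 = (4*(-95)/101)**2 = (4*(1/101)*(-95))**2 = (-380/101)**2 = 144400/10201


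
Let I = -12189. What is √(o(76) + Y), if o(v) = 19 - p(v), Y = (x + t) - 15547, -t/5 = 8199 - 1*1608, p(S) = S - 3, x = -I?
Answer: I*√36367 ≈ 190.7*I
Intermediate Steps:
x = 12189 (x = -1*(-12189) = 12189)
p(S) = -3 + S
t = -32955 (t = -5*(8199 - 1*1608) = -5*(8199 - 1608) = -5*6591 = -32955)
Y = -36313 (Y = (12189 - 32955) - 15547 = -20766 - 15547 = -36313)
o(v) = 22 - v (o(v) = 19 - (-3 + v) = 19 + (3 - v) = 22 - v)
√(o(76) + Y) = √((22 - 1*76) - 36313) = √((22 - 76) - 36313) = √(-54 - 36313) = √(-36367) = I*√36367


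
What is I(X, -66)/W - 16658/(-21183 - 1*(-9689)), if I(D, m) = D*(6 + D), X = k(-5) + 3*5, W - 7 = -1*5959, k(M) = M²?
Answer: 2437483/2137884 ≈ 1.1401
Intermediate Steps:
W = -5952 (W = 7 - 1*5959 = 7 - 5959 = -5952)
X = 40 (X = (-5)² + 3*5 = 25 + 15 = 40)
I(X, -66)/W - 16658/(-21183 - 1*(-9689)) = (40*(6 + 40))/(-5952) - 16658/(-21183 - 1*(-9689)) = (40*46)*(-1/5952) - 16658/(-21183 + 9689) = 1840*(-1/5952) - 16658/(-11494) = -115/372 - 16658*(-1/11494) = -115/372 + 8329/5747 = 2437483/2137884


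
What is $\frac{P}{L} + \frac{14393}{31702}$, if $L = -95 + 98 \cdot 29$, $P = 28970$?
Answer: $\frac{957944511}{87085394} \approx 11.0$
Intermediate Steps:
$L = 2747$ ($L = -95 + 2842 = 2747$)
$\frac{P}{L} + \frac{14393}{31702} = \frac{28970}{2747} + \frac{14393}{31702} = \frac{957944511}{87085394}$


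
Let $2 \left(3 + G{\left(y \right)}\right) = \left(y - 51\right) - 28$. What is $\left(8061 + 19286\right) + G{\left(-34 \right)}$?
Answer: $\frac{54575}{2} \approx 27288.0$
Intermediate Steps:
$G{\left(y \right)} = - \frac{85}{2} + \frac{y}{2}$ ($G{\left(y \right)} = -3 + \frac{\left(y - 51\right) - 28}{2} = -3 + \frac{\left(-51 + y\right) - 28}{2} = -3 + \frac{-79 + y}{2} = -3 + \left(- \frac{79}{2} + \frac{y}{2}\right) = - \frac{85}{2} + \frac{y}{2}$)
$\left(8061 + 19286\right) + G{\left(-34 \right)} = \left(8061 + 19286\right) + \left(- \frac{85}{2} + \frac{1}{2} \left(-34\right)\right) = 27347 - \frac{119}{2} = \frac{54575}{2}$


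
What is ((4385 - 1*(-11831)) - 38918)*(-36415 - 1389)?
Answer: 858226408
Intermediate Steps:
((4385 - 1*(-11831)) - 38918)*(-36415 - 1389) = ((4385 + 11831) - 38918)*(-37804) = (16216 - 38918)*(-37804) = -22702*(-37804) = 858226408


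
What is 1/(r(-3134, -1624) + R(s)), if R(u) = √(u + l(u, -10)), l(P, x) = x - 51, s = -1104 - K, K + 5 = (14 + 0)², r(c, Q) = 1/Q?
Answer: -1624/3576281857 - 5274752*I*√339/3576281857 ≈ -4.541e-7 - 0.027156*I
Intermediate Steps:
K = 191 (K = -5 + (14 + 0)² = -5 + 14² = -5 + 196 = 191)
s = -1295 (s = -1104 - 1*191 = -1104 - 191 = -1295)
l(P, x) = -51 + x
R(u) = √(-61 + u) (R(u) = √(u + (-51 - 10)) = √(u - 61) = √(-61 + u))
1/(r(-3134, -1624) + R(s)) = 1/(1/(-1624) + √(-61 - 1295)) = 1/(-1/1624 + √(-1356)) = 1/(-1/1624 + 2*I*√339)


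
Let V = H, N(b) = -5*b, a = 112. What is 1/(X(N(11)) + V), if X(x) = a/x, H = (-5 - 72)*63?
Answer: -55/266917 ≈ -0.00020606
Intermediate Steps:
H = -4851 (H = -77*63 = -4851)
V = -4851
X(x) = 112/x
1/(X(N(11)) + V) = 1/(112/((-5*11)) - 4851) = 1/(112/(-55) - 4851) = 1/(112*(-1/55) - 4851) = 1/(-112/55 - 4851) = 1/(-266917/55) = -55/266917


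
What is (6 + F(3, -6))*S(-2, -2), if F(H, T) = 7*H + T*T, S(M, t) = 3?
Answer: 189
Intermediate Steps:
F(H, T) = T² + 7*H (F(H, T) = 7*H + T² = T² + 7*H)
(6 + F(3, -6))*S(-2, -2) = (6 + ((-6)² + 7*3))*3 = (6 + (36 + 21))*3 = (6 + 57)*3 = 63*3 = 189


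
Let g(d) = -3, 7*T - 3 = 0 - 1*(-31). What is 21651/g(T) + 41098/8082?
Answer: -29143348/4041 ≈ -7211.9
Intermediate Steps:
T = 34/7 (T = 3/7 + (0 - 1*(-31))/7 = 3/7 + (0 + 31)/7 = 3/7 + (1/7)*31 = 3/7 + 31/7 = 34/7 ≈ 4.8571)
21651/g(T) + 41098/8082 = 21651/(-3) + 41098/8082 = 21651*(-1/3) + 41098*(1/8082) = -7217 + 20549/4041 = -29143348/4041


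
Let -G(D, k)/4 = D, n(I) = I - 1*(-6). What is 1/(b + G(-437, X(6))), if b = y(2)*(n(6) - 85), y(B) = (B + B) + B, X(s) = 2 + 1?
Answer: 1/1310 ≈ 0.00076336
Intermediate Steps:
X(s) = 3
n(I) = 6 + I (n(I) = I + 6 = 6 + I)
y(B) = 3*B (y(B) = 2*B + B = 3*B)
G(D, k) = -4*D
b = -438 (b = (3*2)*((6 + 6) - 85) = 6*(12 - 85) = 6*(-73) = -438)
1/(b + G(-437, X(6))) = 1/(-438 - 4*(-437)) = 1/(-438 + 1748) = 1/1310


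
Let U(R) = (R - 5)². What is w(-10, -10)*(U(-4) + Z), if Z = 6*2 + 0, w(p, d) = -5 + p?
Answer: -1395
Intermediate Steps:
U(R) = (-5 + R)²
Z = 12 (Z = 12 + 0 = 12)
w(-10, -10)*(U(-4) + Z) = (-5 - 10)*((-5 - 4)² + 12) = -15*((-9)² + 12) = -15*(81 + 12) = -15*93 = -1395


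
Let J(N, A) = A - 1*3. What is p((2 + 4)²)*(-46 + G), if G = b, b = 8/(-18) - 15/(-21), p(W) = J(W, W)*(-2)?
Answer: 63382/21 ≈ 3018.2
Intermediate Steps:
J(N, A) = -3 + A (J(N, A) = A - 3 = -3 + A)
p(W) = 6 - 2*W (p(W) = (-3 + W)*(-2) = 6 - 2*W)
b = 17/63 (b = 8*(-1/18) - 15*(-1/21) = -4/9 + 5/7 = 17/63 ≈ 0.26984)
G = 17/63 ≈ 0.26984
p((2 + 4)²)*(-46 + G) = (6 - 2*(2 + 4)²)*(-46 + 17/63) = (6 - 2*6²)*(-2881/63) = (6 - 2*36)*(-2881/63) = (6 - 72)*(-2881/63) = -66*(-2881/63) = 63382/21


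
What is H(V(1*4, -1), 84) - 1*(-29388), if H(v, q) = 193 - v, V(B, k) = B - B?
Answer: 29581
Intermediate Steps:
V(B, k) = 0
H(V(1*4, -1), 84) - 1*(-29388) = (193 - 1*0) - 1*(-29388) = (193 + 0) + 29388 = 193 + 29388 = 29581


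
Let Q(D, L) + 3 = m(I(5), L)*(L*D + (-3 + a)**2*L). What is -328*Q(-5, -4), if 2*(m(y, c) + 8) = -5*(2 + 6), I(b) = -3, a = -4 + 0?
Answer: -1615400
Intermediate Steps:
a = -4
m(y, c) = -28 (m(y, c) = -8 + (-5*(2 + 6))/2 = -8 + (-5*8)/2 = -8 + (1/2)*(-40) = -8 - 20 = -28)
Q(D, L) = -3 - 1372*L - 28*D*L (Q(D, L) = -3 - 28*(L*D + (-3 - 4)**2*L) = -3 - 28*(D*L + (-7)**2*L) = -3 - 28*(D*L + 49*L) = -3 - 28*(49*L + D*L) = -3 + (-1372*L - 28*D*L) = -3 - 1372*L - 28*D*L)
-328*Q(-5, -4) = -328*(-3 - 1372*(-4) - 28*(-5)*(-4)) = -328*(-3 + 5488 - 560) = -328*4925 = -1615400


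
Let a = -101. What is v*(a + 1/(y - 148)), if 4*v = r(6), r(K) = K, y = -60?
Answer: -63027/416 ≈ -151.51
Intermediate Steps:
v = 3/2 (v = (¼)*6 = 3/2 ≈ 1.5000)
v*(a + 1/(y - 148)) = 3*(-101 + 1/(-60 - 148))/2 = 3*(-101 + 1/(-208))/2 = 3*(-101 - 1/208)/2 = (3/2)*(-21009/208) = -63027/416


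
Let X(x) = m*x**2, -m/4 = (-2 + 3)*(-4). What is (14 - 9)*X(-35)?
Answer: 98000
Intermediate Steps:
m = 16 (m = -4*(-2 + 3)*(-4) = -4*(-4) = 16)
X(x) = 16*x**2
(14 - 9)*X(-35) = (14 - 9)*(16*(-35)**2) = 5*(16*1225) = 5*19600 = 98000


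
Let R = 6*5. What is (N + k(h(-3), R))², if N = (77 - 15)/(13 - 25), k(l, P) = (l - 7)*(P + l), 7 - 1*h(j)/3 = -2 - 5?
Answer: 227677921/36 ≈ 6.3244e+6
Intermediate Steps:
R = 30
h(j) = 42 (h(j) = 21 - 3*(-2 - 5) = 21 - 3*(-7) = 21 + 21 = 42)
k(l, P) = (-7 + l)*(P + l)
N = -31/6 (N = 62/(-12) = 62*(-1/12) = -31/6 ≈ -5.1667)
(N + k(h(-3), R))² = (-31/6 + (42² - 7*30 - 7*42 + 30*42))² = (-31/6 + (1764 - 210 - 294 + 1260))² = (-31/6 + 2520)² = (15089/6)² = 227677921/36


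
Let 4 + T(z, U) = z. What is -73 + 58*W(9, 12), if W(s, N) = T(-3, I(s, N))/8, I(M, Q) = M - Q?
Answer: -495/4 ≈ -123.75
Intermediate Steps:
T(z, U) = -4 + z
W(s, N) = -7/8 (W(s, N) = (-4 - 3)/8 = -7*⅛ = -7/8)
-73 + 58*W(9, 12) = -73 + 58*(-7/8) = -73 - 203/4 = -495/4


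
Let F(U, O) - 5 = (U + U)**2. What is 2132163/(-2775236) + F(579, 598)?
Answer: 3721503311521/2775236 ≈ 1.3410e+6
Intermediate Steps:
F(U, O) = 5 + 4*U**2 (F(U, O) = 5 + (U + U)**2 = 5 + (2*U)**2 = 5 + 4*U**2)
2132163/(-2775236) + F(579, 598) = 2132163/(-2775236) + (5 + 4*579**2) = 2132163*(-1/2775236) + (5 + 4*335241) = -2132163/2775236 + (5 + 1340964) = -2132163/2775236 + 1340969 = 3721503311521/2775236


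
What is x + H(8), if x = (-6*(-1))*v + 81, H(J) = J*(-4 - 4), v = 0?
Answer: 17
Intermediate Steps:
H(J) = -8*J (H(J) = J*(-8) = -8*J)
x = 81 (x = -6*(-1)*0 + 81 = 6*0 + 81 = 0 + 81 = 81)
x + H(8) = 81 - 8*8 = 81 - 64 = 17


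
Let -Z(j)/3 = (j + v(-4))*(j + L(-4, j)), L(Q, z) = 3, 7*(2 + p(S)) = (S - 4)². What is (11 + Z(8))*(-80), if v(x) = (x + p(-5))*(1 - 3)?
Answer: -64240/7 ≈ -9177.1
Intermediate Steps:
p(S) = -2 + (-4 + S)²/7 (p(S) = -2 + (S - 4)²/7 = -2 + (-4 + S)²/7)
v(x) = -134/7 - 2*x (v(x) = (x + (-2 + (-4 - 5)²/7))*(1 - 3) = (x + (-2 + (⅐)*(-9)²))*(-2) = (x + (-2 + (⅐)*81))*(-2) = (x + (-2 + 81/7))*(-2) = (x + 67/7)*(-2) = (67/7 + x)*(-2) = -134/7 - 2*x)
Z(j) = -3*(3 + j)*(-78/7 + j) (Z(j) = -3*(j + (-134/7 - 2*(-4)))*(j + 3) = -3*(j + (-134/7 + 8))*(3 + j) = -3*(j - 78/7)*(3 + j) = -3*(-78/7 + j)*(3 + j) = -3*(3 + j)*(-78/7 + j))
(11 + Z(8))*(-80) = (11 + (702/7 - 3*8² + (171/7)*8))*(-80) = (11 + (702/7 - 3*64 + 1368/7))*(-80) = (11 + (702/7 - 192 + 1368/7))*(-80) = (11 + 726/7)*(-80) = (803/7)*(-80) = -64240/7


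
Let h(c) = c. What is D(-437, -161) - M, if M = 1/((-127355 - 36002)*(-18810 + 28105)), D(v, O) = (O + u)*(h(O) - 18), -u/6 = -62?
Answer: -57348574804234/1518403315 ≈ -37769.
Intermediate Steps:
u = 372 (u = -6*(-62) = 372)
D(v, O) = (-18 + O)*(372 + O) (D(v, O) = (O + 372)*(O - 18) = (372 + O)*(-18 + O) = (-18 + O)*(372 + O))
M = -1/1518403315 (M = 1/(-163357*9295) = 1/(-1518403315) = -1/1518403315 ≈ -6.5859e-10)
D(-437, -161) - M = (-6696 + (-161)**2 + 354*(-161)) - 1*(-1/1518403315) = (-6696 + 25921 - 56994) + 1/1518403315 = -37769 + 1/1518403315 = -57348574804234/1518403315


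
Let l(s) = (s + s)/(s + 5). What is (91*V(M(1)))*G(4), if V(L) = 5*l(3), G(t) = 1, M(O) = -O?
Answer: 1365/4 ≈ 341.25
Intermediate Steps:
l(s) = 2*s/(5 + s) (l(s) = (2*s)/(5 + s) = 2*s/(5 + s))
V(L) = 15/4 (V(L) = 5*(2*3/(5 + 3)) = 5*(2*3/8) = 5*(2*3*(⅛)) = 5*(¾) = 15/4)
(91*V(M(1)))*G(4) = (91*(15/4))*1 = (1365/4)*1 = 1365/4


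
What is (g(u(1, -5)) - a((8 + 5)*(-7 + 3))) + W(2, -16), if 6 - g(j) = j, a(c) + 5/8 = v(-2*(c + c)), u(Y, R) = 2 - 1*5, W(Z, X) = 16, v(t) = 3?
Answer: 181/8 ≈ 22.625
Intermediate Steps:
u(Y, R) = -3 (u(Y, R) = 2 - 5 = -3)
a(c) = 19/8 (a(c) = -5/8 + 3 = 19/8)
g(j) = 6 - j
(g(u(1, -5)) - a((8 + 5)*(-7 + 3))) + W(2, -16) = ((6 - 1*(-3)) - 1*19/8) + 16 = ((6 + 3) - 19/8) + 16 = (9 - 19/8) + 16 = 53/8 + 16 = 181/8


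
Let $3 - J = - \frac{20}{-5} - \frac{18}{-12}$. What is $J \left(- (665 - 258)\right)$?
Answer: $\frac{2035}{2} \approx 1017.5$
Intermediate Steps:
$J = - \frac{5}{2}$ ($J = 3 - \left(- \frac{20}{-5} - \frac{18}{-12}\right) = 3 - \left(\left(-20\right) \left(- \frac{1}{5}\right) - - \frac{3}{2}\right) = 3 - \left(4 + \frac{3}{2}\right) = 3 - \frac{11}{2} = - \frac{5}{2} \approx -2.5$)
$J \left(- (665 - 258)\right) = - \frac{5 \left(- (665 - 258)\right)}{2} = - \frac{5 \left(\left(-1\right) 407\right)}{2} = \left(- \frac{5}{2}\right) \left(-407\right) = \frac{2035}{2}$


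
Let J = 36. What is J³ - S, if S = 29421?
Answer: 17235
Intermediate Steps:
J³ - S = 36³ - 1*29421 = 46656 - 29421 = 17235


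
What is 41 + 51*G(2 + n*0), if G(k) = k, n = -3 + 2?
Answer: 143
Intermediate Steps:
n = -1
41 + 51*G(2 + n*0) = 41 + 51*(2 - 1*0) = 41 + 51*(2 + 0) = 41 + 51*2 = 41 + 102 = 143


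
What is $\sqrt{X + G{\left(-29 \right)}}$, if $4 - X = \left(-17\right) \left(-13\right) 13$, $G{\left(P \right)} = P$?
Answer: $3 i \sqrt{322} \approx 53.833 i$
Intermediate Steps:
$X = -2869$ ($X = 4 - \left(-17\right) \left(-13\right) 13 = 4 - 221 \cdot 13 = 4 - 2873 = -2869$)
$\sqrt{X + G{\left(-29 \right)}} = \sqrt{-2869 - 29} = \sqrt{-2898} = 3 i \sqrt{322}$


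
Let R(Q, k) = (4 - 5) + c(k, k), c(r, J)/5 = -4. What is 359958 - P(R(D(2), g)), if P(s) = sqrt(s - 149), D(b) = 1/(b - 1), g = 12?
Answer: 359958 - I*sqrt(170) ≈ 3.5996e+5 - 13.038*I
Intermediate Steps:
c(r, J) = -20 (c(r, J) = 5*(-4) = -20)
D(b) = 1/(-1 + b)
R(Q, k) = -21 (R(Q, k) = (4 - 5) - 20 = -1 - 20 = -21)
P(s) = sqrt(-149 + s)
359958 - P(R(D(2), g)) = 359958 - sqrt(-149 - 21) = 359958 - sqrt(-170) = 359958 - I*sqrt(170)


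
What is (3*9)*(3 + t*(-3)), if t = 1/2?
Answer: 81/2 ≈ 40.500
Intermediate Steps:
t = ½ ≈ 0.50000
(3*9)*(3 + t*(-3)) = (3*9)*(3 + (½)*(-3)) = 27*(3 - 3/2) = 27*(3/2) = 81/2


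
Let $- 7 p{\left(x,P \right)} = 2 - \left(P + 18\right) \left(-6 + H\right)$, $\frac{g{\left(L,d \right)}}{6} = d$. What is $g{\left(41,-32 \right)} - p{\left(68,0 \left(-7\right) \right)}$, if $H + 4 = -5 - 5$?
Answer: $- \frac{982}{7} \approx -140.29$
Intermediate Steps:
$H = -14$ ($H = -4 - 10 = -14$)
$g{\left(L,d \right)} = 6 d$
$p{\left(x,P \right)} = - \frac{362}{7} - \frac{20 P}{7}$ ($p{\left(x,P \right)} = - \frac{2 - \left(P + 18\right) \left(-6 - 14\right)}{7} = - \frac{2 - \left(18 + P\right) \left(-20\right)}{7} = - \frac{2 - \left(-360 - 20 P\right)}{7} = - \frac{2 + \left(360 + 20 P\right)}{7} = - \frac{362 + 20 P}{7} = - \frac{362}{7} - \frac{20 P}{7}$)
$g{\left(41,-32 \right)} - p{\left(68,0 \left(-7\right) \right)} = 6 \left(-32\right) - \left(- \frac{362}{7} - \frac{20 \cdot 0 \left(-7\right)}{7}\right) = -192 - \left(- \frac{362}{7} - 0\right) = -192 - \left(- \frac{362}{7} + 0\right) = -192 - - \frac{362}{7} = -192 + \frac{362}{7} = - \frac{982}{7}$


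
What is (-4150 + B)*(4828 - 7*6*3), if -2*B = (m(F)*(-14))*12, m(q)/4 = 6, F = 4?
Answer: -10034068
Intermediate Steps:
m(q) = 24 (m(q) = 4*6 = 24)
B = 2016 (B = -24*(-14)*12/2 = -(-168)*12 = -1/2*(-4032) = 2016)
(-4150 + B)*(4828 - 7*6*3) = (-4150 + 2016)*(4828 - 7*6*3) = -2134*(4828 - 42*3) = -2134*(4828 - 126) = -2134*4702 = -10034068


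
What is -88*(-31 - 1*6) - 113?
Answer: 3143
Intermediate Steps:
-88*(-31 - 1*6) - 113 = -88*(-31 - 6) - 113 = -88*(-37) - 113 = 3256 - 113 = 3143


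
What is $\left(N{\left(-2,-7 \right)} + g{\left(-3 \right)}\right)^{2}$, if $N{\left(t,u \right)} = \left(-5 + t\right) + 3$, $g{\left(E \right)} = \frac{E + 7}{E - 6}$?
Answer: $\frac{1600}{81} \approx 19.753$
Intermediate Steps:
$g{\left(E \right)} = \frac{7 + E}{-6 + E}$
$N{\left(t,u \right)} = -2 + t$
$\left(N{\left(-2,-7 \right)} + g{\left(-3 \right)}\right)^{2} = \left(\left(-2 - 2\right) + \frac{7 - 3}{-6 - 3}\right)^{2} = \left(-4 + \frac{1}{-9} \cdot 4\right)^{2} = \left(-4 - \frac{4}{9}\right)^{2} = \left(- \frac{40}{9}\right)^{2} = \frac{1600}{81}$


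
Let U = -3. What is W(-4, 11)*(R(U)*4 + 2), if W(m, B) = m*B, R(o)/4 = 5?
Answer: -3608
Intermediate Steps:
R(o) = 20 (R(o) = 4*5 = 20)
W(m, B) = B*m
W(-4, 11)*(R(U)*4 + 2) = (11*(-4))*(20*4 + 2) = -44*(80 + 2) = -44*82 = -3608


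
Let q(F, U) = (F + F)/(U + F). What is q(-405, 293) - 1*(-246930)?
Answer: 13828485/56 ≈ 2.4694e+5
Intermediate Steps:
q(F, U) = 2*F/(F + U) (q(F, U) = (2*F)/(F + U) = 2*F/(F + U))
q(-405, 293) - 1*(-246930) = 2*(-405)/(-405 + 293) - 1*(-246930) = 2*(-405)/(-112) + 246930 = 2*(-405)*(-1/112) + 246930 = 405/56 + 246930 = 13828485/56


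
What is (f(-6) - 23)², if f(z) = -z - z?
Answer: 121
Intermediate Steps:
f(z) = -2*z
(f(-6) - 23)² = (-2*(-6) - 23)² = (12 - 23)² = (-11)² = 121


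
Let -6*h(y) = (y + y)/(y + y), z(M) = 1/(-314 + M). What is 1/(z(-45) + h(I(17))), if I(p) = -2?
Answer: -2154/365 ≈ -5.9014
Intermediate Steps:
h(y) = -⅙ (h(y) = -(y + y)/(6*(y + y)) = -2*y/(6*(2*y)) = -2*y*1/(2*y)/6 = -⅙*1 = -⅙)
1/(z(-45) + h(I(17))) = 1/(1/(-314 - 45) - ⅙) = 1/(1/(-359) - ⅙) = 1/(-1/359 - ⅙) = 1/(-365/2154) = -2154/365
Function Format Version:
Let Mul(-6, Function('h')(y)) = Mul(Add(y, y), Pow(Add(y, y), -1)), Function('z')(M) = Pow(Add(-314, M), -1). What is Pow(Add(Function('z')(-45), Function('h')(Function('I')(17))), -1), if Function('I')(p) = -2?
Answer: Rational(-2154, 365) ≈ -5.9014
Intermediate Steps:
Function('h')(y) = Rational(-1, 6) (Function('h')(y) = Mul(Rational(-1, 6), Mul(Add(y, y), Pow(Add(y, y), -1))) = Mul(Rational(-1, 6), Mul(Mul(2, y), Pow(Mul(2, y), -1))) = Mul(Rational(-1, 6), Mul(Mul(2, y), Mul(Rational(1, 2), Pow(y, -1)))) = Mul(Rational(-1, 6), 1) = Rational(-1, 6))
Pow(Add(Function('z')(-45), Function('h')(Function('I')(17))), -1) = Pow(Add(Pow(Add(-314, -45), -1), Rational(-1, 6)), -1) = Pow(Add(Pow(-359, -1), Rational(-1, 6)), -1) = Pow(Add(Rational(-1, 359), Rational(-1, 6)), -1) = Pow(Rational(-365, 2154), -1) = Rational(-2154, 365)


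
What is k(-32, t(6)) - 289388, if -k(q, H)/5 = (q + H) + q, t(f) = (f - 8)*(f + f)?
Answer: -288948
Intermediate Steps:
t(f) = 2*f*(-8 + f) (t(f) = (-8 + f)*(2*f) = 2*f*(-8 + f))
k(q, H) = -10*q - 5*H (k(q, H) = -5*((q + H) + q) = -5*((H + q) + q) = -5*(H + 2*q) = -10*q - 5*H)
k(-32, t(6)) - 289388 = (-10*(-32) - 10*6*(-8 + 6)) - 289388 = (320 - 10*6*(-2)) - 289388 = (320 - 5*(-24)) - 289388 = (320 + 120) - 289388 = 440 - 289388 = -288948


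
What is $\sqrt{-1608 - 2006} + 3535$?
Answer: $3535 + i \sqrt{3614} \approx 3535.0 + 60.117 i$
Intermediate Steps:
$\sqrt{-1608 - 2006} + 3535 = \sqrt{-3614} + 3535 = i \sqrt{3614} + 3535 = 3535 + i \sqrt{3614}$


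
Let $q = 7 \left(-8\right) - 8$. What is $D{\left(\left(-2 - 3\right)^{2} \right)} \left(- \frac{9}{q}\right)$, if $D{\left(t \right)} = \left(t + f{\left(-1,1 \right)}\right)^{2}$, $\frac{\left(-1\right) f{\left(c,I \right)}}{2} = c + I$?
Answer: $\frac{5625}{64} \approx 87.891$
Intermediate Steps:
$f{\left(c,I \right)} = - 2 I - 2 c$ ($f{\left(c,I \right)} = - 2 \left(c + I\right) = - 2 \left(I + c\right) = - 2 I - 2 c$)
$D{\left(t \right)} = t^{2}$ ($D{\left(t \right)} = \left(t - 0\right)^{2} = \left(t + \left(-2 + 2\right)\right)^{2} = \left(t + 0\right)^{2} = t^{2}$)
$q = -64$ ($q = -56 - 8 = -64$)
$D{\left(\left(-2 - 3\right)^{2} \right)} \left(- \frac{9}{q}\right) = \left(\left(-2 - 3\right)^{2}\right)^{2} \left(- \frac{9}{-64}\right) = \left(\left(-5\right)^{2}\right)^{2} \left(\left(-9\right) \left(- \frac{1}{64}\right)\right) = 25^{2} \cdot \frac{9}{64} = 625 \cdot \frac{9}{64} = \frac{5625}{64}$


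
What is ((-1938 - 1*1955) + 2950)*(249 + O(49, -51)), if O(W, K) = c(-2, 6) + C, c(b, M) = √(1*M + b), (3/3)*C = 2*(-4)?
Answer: -229149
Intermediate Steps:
C = -8 (C = 2*(-4) = -8)
c(b, M) = √(M + b)
O(W, K) = -6 (O(W, K) = √(6 - 2) - 8 = √4 - 8 = 2 - 8 = -6)
((-1938 - 1*1955) + 2950)*(249 + O(49, -51)) = ((-1938 - 1*1955) + 2950)*(249 - 6) = ((-1938 - 1955) + 2950)*243 = (-3893 + 2950)*243 = -943*243 = -229149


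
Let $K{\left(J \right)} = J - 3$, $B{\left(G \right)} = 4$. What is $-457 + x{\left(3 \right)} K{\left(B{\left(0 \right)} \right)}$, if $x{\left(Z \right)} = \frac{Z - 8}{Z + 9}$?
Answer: $- \frac{5489}{12} \approx -457.42$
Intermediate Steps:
$K{\left(J \right)} = -3 + J$ ($K{\left(J \right)} = J - 3 = -3 + J$)
$x{\left(Z \right)} = \frac{-8 + Z}{9 + Z}$
$-457 + x{\left(3 \right)} K{\left(B{\left(0 \right)} \right)} = -457 + \frac{-8 + 3}{9 + 3} \left(-3 + 4\right) = -457 + \frac{1}{12} \left(-5\right) 1 = -457 - \frac{5}{12} = - \frac{5489}{12}$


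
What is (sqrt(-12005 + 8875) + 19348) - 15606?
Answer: 3742 + I*sqrt(3130) ≈ 3742.0 + 55.946*I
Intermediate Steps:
(sqrt(-12005 + 8875) + 19348) - 15606 = (sqrt(-3130) + 19348) - 15606 = (I*sqrt(3130) + 19348) - 15606 = (19348 + I*sqrt(3130)) - 15606 = 3742 + I*sqrt(3130)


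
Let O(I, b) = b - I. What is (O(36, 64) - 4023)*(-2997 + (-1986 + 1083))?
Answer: 15580500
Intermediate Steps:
(O(36, 64) - 4023)*(-2997 + (-1986 + 1083)) = ((64 - 1*36) - 4023)*(-2997 + (-1986 + 1083)) = ((64 - 36) - 4023)*(-2997 - 903) = (28 - 4023)*(-3900) = -3995*(-3900) = 15580500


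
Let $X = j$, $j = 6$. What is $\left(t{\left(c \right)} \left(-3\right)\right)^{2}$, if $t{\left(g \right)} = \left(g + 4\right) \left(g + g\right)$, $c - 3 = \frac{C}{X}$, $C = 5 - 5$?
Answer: $15876$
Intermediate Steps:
$X = 6$
$C = 0$
$c = 3$ ($c = 3 + \frac{0}{6} = 3 + 0 \cdot \frac{1}{6} = 3 + 0 = 3$)
$t{\left(g \right)} = 2 g \left(4 + g\right)$ ($t{\left(g \right)} = \left(4 + g\right) 2 g = 2 g \left(4 + g\right)$)
$\left(t{\left(c \right)} \left(-3\right)\right)^{2} = \left(2 \cdot 3 \left(4 + 3\right) \left(-3\right)\right)^{2} = \left(2 \cdot 3 \cdot 7 \left(-3\right)\right)^{2} = \left(42 \left(-3\right)\right)^{2} = \left(-126\right)^{2} = 15876$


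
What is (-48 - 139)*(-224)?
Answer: 41888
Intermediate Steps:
(-48 - 139)*(-224) = -187*(-224) = 41888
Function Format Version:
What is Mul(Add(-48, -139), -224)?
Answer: 41888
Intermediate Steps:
Mul(Add(-48, -139), -224) = Mul(-187, -224) = 41888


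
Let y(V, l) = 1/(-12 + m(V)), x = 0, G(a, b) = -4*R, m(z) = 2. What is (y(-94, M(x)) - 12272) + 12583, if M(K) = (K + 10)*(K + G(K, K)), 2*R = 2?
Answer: 3109/10 ≈ 310.90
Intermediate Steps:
R = 1 (R = (1/2)*2 = 1)
G(a, b) = -4 (G(a, b) = -4*1 = -4)
M(K) = (-4 + K)*(10 + K) (M(K) = (K + 10)*(K - 4) = (10 + K)*(-4 + K) = (-4 + K)*(10 + K))
y(V, l) = -1/10 (y(V, l) = 1/(-12 + 2) = 1/(-10) = -1/10)
(y(-94, M(x)) - 12272) + 12583 = (-1/10 - 12272) + 12583 = -122721/10 + 12583 = 3109/10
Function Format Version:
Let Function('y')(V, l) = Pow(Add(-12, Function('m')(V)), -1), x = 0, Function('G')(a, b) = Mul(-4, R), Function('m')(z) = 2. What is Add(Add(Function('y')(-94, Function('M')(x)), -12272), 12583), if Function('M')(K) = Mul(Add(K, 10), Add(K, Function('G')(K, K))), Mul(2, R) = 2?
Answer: Rational(3109, 10) ≈ 310.90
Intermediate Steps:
R = 1 (R = Mul(Rational(1, 2), 2) = 1)
Function('G')(a, b) = -4 (Function('G')(a, b) = Mul(-4, 1) = -4)
Function('M')(K) = Mul(Add(-4, K), Add(10, K)) (Function('M')(K) = Mul(Add(K, 10), Add(K, -4)) = Mul(Add(10, K), Add(-4, K)) = Mul(Add(-4, K), Add(10, K)))
Function('y')(V, l) = Rational(-1, 10) (Function('y')(V, l) = Pow(Add(-12, 2), -1) = Pow(-10, -1) = Rational(-1, 10))
Add(Add(Function('y')(-94, Function('M')(x)), -12272), 12583) = Add(Add(Rational(-1, 10), -12272), 12583) = Add(Rational(-122721, 10), 12583) = Rational(3109, 10)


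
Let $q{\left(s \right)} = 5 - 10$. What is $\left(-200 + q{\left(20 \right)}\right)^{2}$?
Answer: $42025$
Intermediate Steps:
$q{\left(s \right)} = -5$
$\left(-200 + q{\left(20 \right)}\right)^{2} = \left(-200 - 5\right)^{2} = \left(-205\right)^{2} = 42025$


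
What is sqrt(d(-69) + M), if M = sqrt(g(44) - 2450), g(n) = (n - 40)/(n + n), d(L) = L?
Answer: sqrt(-33396 + 22*I*sqrt(1185778))/22 ≈ 2.8211 + 8.7726*I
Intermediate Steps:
g(n) = (-40 + n)/(2*n) (g(n) = (-40 + n)/((2*n)) = (-40 + n)*(1/(2*n)) = (-40 + n)/(2*n))
M = I*sqrt(1185778)/22 (M = sqrt((1/2)*(-40 + 44)/44 - 2450) = sqrt((1/2)*(1/44)*4 - 2450) = sqrt(1/22 - 2450) = sqrt(-53899/22) = I*sqrt(1185778)/22 ≈ 49.497*I)
sqrt(d(-69) + M) = sqrt(-69 + I*sqrt(1185778)/22)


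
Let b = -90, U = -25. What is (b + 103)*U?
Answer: -325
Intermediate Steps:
(b + 103)*U = (-90 + 103)*(-25) = 13*(-25) = -325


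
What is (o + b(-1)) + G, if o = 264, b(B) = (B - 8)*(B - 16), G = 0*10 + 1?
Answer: 418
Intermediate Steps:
G = 1 (G = 0 + 1 = 1)
b(B) = (-16 + B)*(-8 + B) (b(B) = (-8 + B)*(-16 + B) = (-16 + B)*(-8 + B))
(o + b(-1)) + G = (264 + (128 + (-1)² - 24*(-1))) + 1 = (264 + (128 + 1 + 24)) + 1 = (264 + 153) + 1 = 417 + 1 = 418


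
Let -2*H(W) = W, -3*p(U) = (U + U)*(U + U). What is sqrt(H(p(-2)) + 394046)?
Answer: sqrt(3546438)/3 ≈ 627.73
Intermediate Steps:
p(U) = -4*U**2/3 (p(U) = -(U + U)*(U + U)/3 = -2*U*2*U/3 = -4*U**2/3)
H(W) = -W/2
sqrt(H(p(-2)) + 394046) = sqrt(-(-2)*(-2)**2/3 + 394046) = sqrt(-(-2)*4/3 + 394046) = sqrt(-1/2*(-16/3) + 394046) = sqrt(8/3 + 394046) = sqrt(1182146/3) = sqrt(3546438)/3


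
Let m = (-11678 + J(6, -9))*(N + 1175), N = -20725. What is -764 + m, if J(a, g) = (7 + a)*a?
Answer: 226779236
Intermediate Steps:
J(a, g) = a*(7 + a)
m = 226780000 (m = (-11678 + 6*(7 + 6))*(-20725 + 1175) = (-11678 + 6*13)*(-19550) = (-11678 + 78)*(-19550) = -11600*(-19550) = 226780000)
-764 + m = -764 + 226780000 = 226779236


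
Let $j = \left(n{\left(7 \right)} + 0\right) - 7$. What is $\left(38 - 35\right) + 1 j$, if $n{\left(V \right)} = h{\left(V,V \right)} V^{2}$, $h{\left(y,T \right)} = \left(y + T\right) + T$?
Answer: $1025$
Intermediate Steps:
$h{\left(y,T \right)} = y + 2 T$ ($h{\left(y,T \right)} = \left(T + y\right) + T = y + 2 T$)
$n{\left(V \right)} = 3 V^{3}$ ($n{\left(V \right)} = \left(V + 2 V\right) V^{2} = 3 V V^{2} = 3 V^{3}$)
$j = 1022$ ($j = \left(3 \cdot 7^{3} + 0\right) - 7 = \left(3 \cdot 343 + 0\right) - 7 = \left(1029 + 0\right) - 7 = 1029 - 7 = 1022$)
$\left(38 - 35\right) + 1 j = \left(38 - 35\right) + 1 \cdot 1022 = 3 + 1022 = 1025$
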